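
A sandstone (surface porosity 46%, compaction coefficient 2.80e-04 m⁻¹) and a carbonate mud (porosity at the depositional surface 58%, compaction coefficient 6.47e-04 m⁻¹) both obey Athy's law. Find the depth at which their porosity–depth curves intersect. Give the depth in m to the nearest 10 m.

Working in km (1 km = 1000 m; β in km⁻¹ = β in m⁻¹ × 1000):
Set n₀ₐ e^(−βₐd) = n₀ᵦ e^(−βᵦd) ⇒ ln(n₀ₐ/n₀ᵦ) = (βₐ − βᵦ)·d
d = ln(0.46/0.58) / (0.28 − 0.647) = -0.2318 / -0.367 = 0.632 km

630 m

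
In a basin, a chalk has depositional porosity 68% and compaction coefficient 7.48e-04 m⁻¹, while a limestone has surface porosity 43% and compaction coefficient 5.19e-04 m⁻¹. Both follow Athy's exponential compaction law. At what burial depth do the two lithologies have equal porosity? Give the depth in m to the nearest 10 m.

Working in km (1 km = 1000 m; β in km⁻¹ = β in m⁻¹ × 1000):
Set phi₀ₐ e^(−βₐz) = phi₀ᵦ e^(−βᵦz) ⇒ ln(phi₀ₐ/phi₀ᵦ) = (βₐ − βᵦ)·z
z = ln(0.68/0.43) / (0.748 − 0.519) = 0.4583 / 0.229 = 2.001 km

2000 m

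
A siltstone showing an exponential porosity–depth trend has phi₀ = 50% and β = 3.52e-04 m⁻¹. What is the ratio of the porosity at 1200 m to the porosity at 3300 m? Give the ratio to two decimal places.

Working in km (1 km = 1000 m; β in km⁻¹ = β in m⁻¹ × 1000):
phi(d₁)/phi(d₂) = e^(−β·d₁)/e^(−β·d₂) = e^{β(d₂−d₁)}
= exp(0.352 × 2.1) = exp(0.7392) = 2.0943

2.09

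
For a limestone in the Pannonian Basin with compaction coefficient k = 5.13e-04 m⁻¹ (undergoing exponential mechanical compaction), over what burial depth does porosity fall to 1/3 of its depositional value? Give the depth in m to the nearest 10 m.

2140 m

Working in km (1 km = 1000 m; k in km⁻¹ = k in m⁻¹ × 1000):
phi/phi₀ = 1/3 ⇒ exp(−k·Z) = 1/3 ⇒ Z = ln(3) / k
Z = 1.0986 / 0.513 = 2.142 km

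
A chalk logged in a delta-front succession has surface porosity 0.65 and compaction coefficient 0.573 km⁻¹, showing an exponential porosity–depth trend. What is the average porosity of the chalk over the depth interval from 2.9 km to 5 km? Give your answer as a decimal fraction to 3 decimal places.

0.072

⟨n⟩ = (1/(d₂−d₁)) ∫ n₀ e^(−kd) dd = n₀·(e^(−k·d₁) − e^(−k·d₂)) / (k·(d₂−d₁))
e^(−0.573×2.9) = 0.1898; e^(−0.573×5) = 0.0570
⟨n⟩ = 0.65 × (0.1898 − 0.0570) / (0.573 × 2.1) = 0.65 × 0.1104 = 0.0718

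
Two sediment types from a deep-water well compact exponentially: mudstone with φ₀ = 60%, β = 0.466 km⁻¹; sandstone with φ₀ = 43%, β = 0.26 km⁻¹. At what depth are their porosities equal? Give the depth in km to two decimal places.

1.62 km

Set φ₀ₐ e^(−βₐd) = φ₀ᵦ e^(−βᵦd) ⇒ ln(φ₀ₐ/φ₀ᵦ) = (βₐ − βᵦ)·d
d = ln(0.6/0.43) / (0.466 − 0.26) = 0.3331 / 0.206 = 1.617 km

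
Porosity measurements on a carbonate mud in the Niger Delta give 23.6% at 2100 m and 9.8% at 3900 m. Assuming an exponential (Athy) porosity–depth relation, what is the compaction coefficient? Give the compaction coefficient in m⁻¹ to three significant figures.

0.000488 m⁻¹

Working in km (1 km = 1000 m; β in km⁻¹ = β in m⁻¹ × 1000):
Athy: phi(z) = phi₀ e^(−βz) ⇒ phi₁/phi₂ = e^{β(z₂−z₁)} ⇒ β = ln(phi₁/phi₂)/(z₂−z₁)
β = ln(0.236/0.098) / (3.9 − 2.1) = ln(2.408) / 1.8 = 0.8789 / 1.8 = 0.4883 km⁻¹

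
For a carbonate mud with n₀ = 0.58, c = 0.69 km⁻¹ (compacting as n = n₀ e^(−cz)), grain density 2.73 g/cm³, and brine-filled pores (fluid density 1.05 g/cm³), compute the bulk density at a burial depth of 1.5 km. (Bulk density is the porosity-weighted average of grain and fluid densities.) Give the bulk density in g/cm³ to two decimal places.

Porosity at depth: n = 0.58·exp(−0.69×1.5) = 0.58×0.3552 = 0.2060
Bulk density: ρ_b = (1−n)ρ_g + n·ρ_f = 0.7940×2.73 + 0.2060×1.05
       = 2.168 + 0.216 = 2.384 g/cm³

2.38 g/cm³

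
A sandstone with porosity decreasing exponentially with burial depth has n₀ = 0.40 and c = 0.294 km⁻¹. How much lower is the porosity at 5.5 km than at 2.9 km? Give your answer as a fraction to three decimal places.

n(2.9) = 0.4·e^(−0.294×2.9) = 0.1705
n(5.5) = 0.4·e^(−0.294×5.5) = 0.0794
Δn = 0.1705 − 0.0794 = 0.0911

0.091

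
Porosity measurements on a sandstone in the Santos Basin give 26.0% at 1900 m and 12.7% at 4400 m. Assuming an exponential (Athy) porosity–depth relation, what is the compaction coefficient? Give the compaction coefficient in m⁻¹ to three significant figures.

0.000287 m⁻¹

Working in km (1 km = 1000 m; k in km⁻¹ = k in m⁻¹ × 1000):
Athy: n(Z) = n₀ e^(−kZ) ⇒ n₁/n₂ = e^{k(Z₂−Z₁)} ⇒ k = ln(n₁/n₂)/(Z₂−Z₁)
k = ln(0.26/0.127) / (4.4 − 1.9) = ln(2.047) / 2.5 = 0.7165 / 2.5 = 0.2866 km⁻¹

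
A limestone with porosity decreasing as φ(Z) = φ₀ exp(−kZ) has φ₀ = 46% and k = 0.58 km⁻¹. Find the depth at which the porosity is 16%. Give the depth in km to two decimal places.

1.82 km

Invert Athy's law: Z = ln(φ₀/φ) / k
Z = ln(0.46/0.16) / 0.58 = ln(2.875) / 0.58 = 1.0561 / 0.58 = 1.821 km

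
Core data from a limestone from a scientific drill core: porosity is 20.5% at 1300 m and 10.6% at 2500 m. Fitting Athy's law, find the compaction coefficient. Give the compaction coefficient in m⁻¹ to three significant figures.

Working in km (1 km = 1000 m; β in km⁻¹ = β in m⁻¹ × 1000):
Athy: φ(z) = φ₀ e^(−βz) ⇒ φ₁/φ₂ = e^{β(z₂−z₁)} ⇒ β = ln(φ₁/φ₂)/(z₂−z₁)
β = ln(0.205/0.106) / (2.5 − 1.3) = ln(1.934) / 1.2 = 0.6596 / 1.2 = 0.5496 km⁻¹

0.000550 m⁻¹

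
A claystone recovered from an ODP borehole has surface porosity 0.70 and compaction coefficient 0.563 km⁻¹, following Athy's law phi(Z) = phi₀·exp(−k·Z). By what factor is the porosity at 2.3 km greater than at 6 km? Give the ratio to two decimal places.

8.03

phi(Z₁)/phi(Z₂) = e^(−k·Z₁)/e^(−k·Z₂) = e^{k(Z₂−Z₁)}
= exp(0.563 × 3.7) = exp(2.083) = 8.0293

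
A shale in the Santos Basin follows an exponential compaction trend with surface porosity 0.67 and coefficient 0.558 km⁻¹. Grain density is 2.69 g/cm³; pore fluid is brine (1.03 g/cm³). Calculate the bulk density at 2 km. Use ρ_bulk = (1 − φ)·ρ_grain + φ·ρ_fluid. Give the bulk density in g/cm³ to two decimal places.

2.33 g/cm³

Porosity at depth: n = 0.67·exp(−0.558×2) = 0.67×0.3276 = 0.2195
Bulk density: ρ_b = (1−n)ρ_g + n·ρ_f = 0.7805×2.69 + 0.2195×1.03
       = 2.100 + 0.226 = 2.326 g/cm³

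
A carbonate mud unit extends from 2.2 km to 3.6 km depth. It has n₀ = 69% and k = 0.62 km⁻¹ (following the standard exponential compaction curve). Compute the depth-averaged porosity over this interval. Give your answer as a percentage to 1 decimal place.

11.8%

⟨n⟩ = (1/(Z₂−Z₁)) ∫ n₀ e^(−kZ) dZ = n₀·(e^(−k·Z₁) − e^(−k·Z₂)) / (k·(Z₂−Z₁))
e^(−0.62×2.2) = 0.2556; e^(−0.62×3.6) = 0.1073
⟨n⟩ = 0.69 × (0.2556 − 0.1073) / (0.62 × 1.4) = 0.69 × 0.1709 = 0.1179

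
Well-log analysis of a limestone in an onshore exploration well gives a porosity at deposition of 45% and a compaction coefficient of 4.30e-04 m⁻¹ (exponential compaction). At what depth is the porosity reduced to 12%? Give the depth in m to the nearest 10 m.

3070 m

Working in km (1 km = 1000 m; c in km⁻¹ = c in m⁻¹ × 1000):
Invert Athy's law: Z = ln(phi₀/phi) / c
Z = ln(0.45/0.12) / 0.43 = ln(3.75) / 0.43 = 1.3218 / 0.43 = 3.074 km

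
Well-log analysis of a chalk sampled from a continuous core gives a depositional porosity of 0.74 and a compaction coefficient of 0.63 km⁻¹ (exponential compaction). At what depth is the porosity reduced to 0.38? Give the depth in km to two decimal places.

Invert Athy's law: Z = ln(φ₀/φ) / β
Z = ln(0.74/0.38) / 0.63 = ln(1.947) / 0.63 = 0.6665 / 0.63 = 1.058 km

1.06 km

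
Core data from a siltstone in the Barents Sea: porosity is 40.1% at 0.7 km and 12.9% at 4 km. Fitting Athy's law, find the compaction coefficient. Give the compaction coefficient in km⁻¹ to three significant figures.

0.344 km⁻¹

Athy: φ(d) = φ₀ e^(−βd) ⇒ φ₁/φ₂ = e^{β(d₂−d₁)} ⇒ β = ln(φ₁/φ₂)/(d₂−d₁)
β = ln(0.401/0.129) / (4 − 0.7) = ln(3.109) / 3.3 = 1.1341 / 3.3 = 0.3437 km⁻¹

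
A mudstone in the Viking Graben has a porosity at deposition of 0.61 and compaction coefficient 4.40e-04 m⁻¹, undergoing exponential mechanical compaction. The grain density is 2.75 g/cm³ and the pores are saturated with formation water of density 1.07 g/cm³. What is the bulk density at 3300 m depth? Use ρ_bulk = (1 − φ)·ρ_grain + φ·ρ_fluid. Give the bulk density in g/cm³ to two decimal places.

Working in km (1 km = 1000 m; c in km⁻¹ = c in m⁻¹ × 1000):
Porosity at depth: n = 0.61·exp(−0.44×3.3) = 0.61×0.2341 = 0.1428
Bulk density: ρ_b = (1−n)ρ_g + n·ρ_f = 0.8572×2.75 + 0.1428×1.07
       = 2.357 + 0.153 = 2.510 g/cm³

2.51 g/cm³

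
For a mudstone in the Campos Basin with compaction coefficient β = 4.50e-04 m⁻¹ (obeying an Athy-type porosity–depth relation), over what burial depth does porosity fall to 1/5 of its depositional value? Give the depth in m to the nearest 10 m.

Working in km (1 km = 1000 m; β in km⁻¹ = β in m⁻¹ × 1000):
n/n₀ = 1/5 ⇒ exp(−β·d) = 1/5 ⇒ d = ln(5) / β
d = 1.6094 / 0.45 = 3.577 km

3580 m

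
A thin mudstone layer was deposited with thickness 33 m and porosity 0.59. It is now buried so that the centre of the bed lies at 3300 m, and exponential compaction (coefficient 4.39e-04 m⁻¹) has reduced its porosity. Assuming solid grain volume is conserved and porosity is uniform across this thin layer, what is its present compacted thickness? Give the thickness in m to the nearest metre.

16 m

Working in km (1 km = 1000 m; c in km⁻¹ = c in m⁻¹ × 1000):
Porosity at 3.3 km: phi = 0.59·exp(−0.439×3.3) = 0.1386
Solid-volume conservation: h(1−phi) = h₀(1−phi₀) ⇒ h = h₀·(1−phi₀)/(1−phi)
h = 0.033 × (1 − 0.59)/(1 − 0.1386) = 0.033 × 0.4760 = 0.0157 km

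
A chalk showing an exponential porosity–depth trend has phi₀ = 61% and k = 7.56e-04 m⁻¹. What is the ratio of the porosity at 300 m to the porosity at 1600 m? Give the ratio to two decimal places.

2.67

Working in km (1 km = 1000 m; k in km⁻¹ = k in m⁻¹ × 1000):
phi(d₁)/phi(d₂) = e^(−k·d₁)/e^(−k·d₂) = e^{k(d₂−d₁)}
= exp(0.756 × 1.3) = exp(0.9828) = 2.6719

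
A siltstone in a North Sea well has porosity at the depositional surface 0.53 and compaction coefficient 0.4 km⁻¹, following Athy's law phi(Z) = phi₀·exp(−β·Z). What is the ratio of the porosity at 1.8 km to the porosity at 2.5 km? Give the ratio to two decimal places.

phi(Z₁)/phi(Z₂) = e^(−β·Z₁)/e^(−β·Z₂) = e^{β(Z₂−Z₁)}
= exp(0.4 × 0.7) = exp(0.28) = 1.3231

1.32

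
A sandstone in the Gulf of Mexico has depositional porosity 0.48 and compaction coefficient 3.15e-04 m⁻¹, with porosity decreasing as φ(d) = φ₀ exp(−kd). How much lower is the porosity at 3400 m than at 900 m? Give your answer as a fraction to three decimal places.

Working in km (1 km = 1000 m; k in km⁻¹ = k in m⁻¹ × 1000):
φ(0.9) = 0.48·e^(−0.315×0.9) = 0.3615
φ(3.4) = 0.48·e^(−0.315×3.4) = 0.1645
Δφ = 0.3615 − 0.1645 = 0.1970

0.197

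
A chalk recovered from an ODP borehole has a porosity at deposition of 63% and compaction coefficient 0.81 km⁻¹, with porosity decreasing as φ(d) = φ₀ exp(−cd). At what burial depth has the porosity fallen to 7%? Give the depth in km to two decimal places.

Invert Athy's law: d = ln(φ₀/φ) / c
d = ln(0.63/0.07) / 0.81 = ln(9) / 0.81 = 2.1972 / 0.81 = 2.713 km

2.71 km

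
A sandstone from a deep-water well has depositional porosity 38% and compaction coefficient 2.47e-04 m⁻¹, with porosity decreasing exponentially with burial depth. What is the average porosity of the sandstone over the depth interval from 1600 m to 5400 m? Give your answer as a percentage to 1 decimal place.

Working in km (1 km = 1000 m; c in km⁻¹ = c in m⁻¹ × 1000):
⟨φ⟩ = (1/(Z₂−Z₁)) ∫ φ₀ e^(−cZ) dZ = φ₀·(e^(−c·Z₁) − e^(−c·Z₂)) / (c·(Z₂−Z₁))
e^(−0.247×1.6) = 0.6735; e^(−0.247×5.4) = 0.2635
⟨φ⟩ = 0.38 × (0.6735 − 0.2635) / (0.247 × 3.8) = 0.38 × 0.4369 = 0.1660

16.6%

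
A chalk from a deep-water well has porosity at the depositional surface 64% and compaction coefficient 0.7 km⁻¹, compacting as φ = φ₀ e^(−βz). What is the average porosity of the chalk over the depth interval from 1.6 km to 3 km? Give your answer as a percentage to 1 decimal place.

13.3%

⟨φ⟩ = (1/(z₂−z₁)) ∫ φ₀ e^(−βz) dz = φ₀·(e^(−β·z₁) − e^(−β·z₂)) / (β·(z₂−z₁))
e^(−0.7×1.6) = 0.3263; e^(−0.7×3) = 0.1225
⟨φ⟩ = 0.64 × (0.3263 − 0.1225) / (0.7 × 1.4) = 0.64 × 0.2080 = 0.1331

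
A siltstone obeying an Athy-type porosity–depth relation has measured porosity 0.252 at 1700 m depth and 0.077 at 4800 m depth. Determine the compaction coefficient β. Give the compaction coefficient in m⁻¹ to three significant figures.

Working in km (1 km = 1000 m; β in km⁻¹ = β in m⁻¹ × 1000):
Athy: phi(z) = phi₀ e^(−βz) ⇒ phi₁/phi₂ = e^{β(z₂−z₁)} ⇒ β = ln(phi₁/phi₂)/(z₂−z₁)
β = ln(0.252/0.077) / (4.8 − 1.7) = ln(3.273) / 3.1 = 1.1856 / 3.1 = 0.3825 km⁻¹

0.000382 m⁻¹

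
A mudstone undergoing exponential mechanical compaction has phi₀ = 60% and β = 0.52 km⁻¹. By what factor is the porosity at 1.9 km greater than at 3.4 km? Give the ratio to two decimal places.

phi(Z₁)/phi(Z₂) = e^(−β·Z₁)/e^(−β·Z₂) = e^{β(Z₂−Z₁)}
= exp(0.52 × 1.5) = exp(0.78) = 2.1815

2.18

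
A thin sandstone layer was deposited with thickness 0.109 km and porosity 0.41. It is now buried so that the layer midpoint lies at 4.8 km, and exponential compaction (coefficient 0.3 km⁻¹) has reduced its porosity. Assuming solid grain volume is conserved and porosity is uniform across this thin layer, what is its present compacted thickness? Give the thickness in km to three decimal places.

0.071 km

Porosity at 4.8 km: n = 0.41·exp(−0.3×4.8) = 0.0971
Solid-volume conservation: h(1−n) = h₀(1−n₀) ⇒ h = h₀·(1−n₀)/(1−n)
h = 0.109 × (1 − 0.41)/(1 − 0.0971) = 0.109 × 0.6535 = 0.0712 km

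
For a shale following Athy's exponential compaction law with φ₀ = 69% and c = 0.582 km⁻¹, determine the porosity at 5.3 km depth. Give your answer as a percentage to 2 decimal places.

3.16%

φ = φ₀·exp(−c·z) = 0.69 × exp(−0.582 × 5.3) = 0.69 × exp(−3.085)
  = 0.69 × 0.0457 = 0.0316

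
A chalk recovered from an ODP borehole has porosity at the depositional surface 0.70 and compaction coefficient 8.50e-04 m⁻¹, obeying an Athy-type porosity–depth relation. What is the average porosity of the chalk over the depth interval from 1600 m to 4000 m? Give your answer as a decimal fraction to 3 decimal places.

0.077

Working in km (1 km = 1000 m; k in km⁻¹ = k in m⁻¹ × 1000):
⟨φ⟩ = (1/(d₂−d₁)) ∫ φ₀ e^(−kd) dd = φ₀·(e^(−k·d₁) − e^(−k·d₂)) / (k·(d₂−d₁))
e^(−0.85×1.6) = 0.2567; e^(−0.85×4) = 0.0334
⟨φ⟩ = 0.7 × (0.2567 − 0.0334) / (0.85 × 2.4) = 0.7 × 0.1095 = 0.0766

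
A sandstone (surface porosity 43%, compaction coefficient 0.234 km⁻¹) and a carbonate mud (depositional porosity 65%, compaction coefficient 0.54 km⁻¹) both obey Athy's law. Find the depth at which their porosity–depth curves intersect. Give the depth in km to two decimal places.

Set phi₀ₐ e^(−βₐz) = phi₀ᵦ e^(−βᵦz) ⇒ ln(phi₀ₐ/phi₀ᵦ) = (βₐ − βᵦ)·z
z = ln(0.43/0.65) / (0.234 − 0.54) = -0.4132 / -0.306 = 1.350 km

1.35 km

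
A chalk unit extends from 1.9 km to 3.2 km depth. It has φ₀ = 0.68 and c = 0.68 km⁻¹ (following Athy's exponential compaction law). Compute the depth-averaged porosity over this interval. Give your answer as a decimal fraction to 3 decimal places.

0.124

⟨φ⟩ = (1/(z₂−z₁)) ∫ φ₀ e^(−cz) dz = φ₀·(e^(−c·z₁) − e^(−c·z₂)) / (c·(z₂−z₁))
e^(−0.68×1.9) = 0.2747; e^(−0.68×3.2) = 0.1135
⟨φ⟩ = 0.68 × (0.2747 − 0.1135) / (0.68 × 1.3) = 0.68 × 0.1824 = 0.1240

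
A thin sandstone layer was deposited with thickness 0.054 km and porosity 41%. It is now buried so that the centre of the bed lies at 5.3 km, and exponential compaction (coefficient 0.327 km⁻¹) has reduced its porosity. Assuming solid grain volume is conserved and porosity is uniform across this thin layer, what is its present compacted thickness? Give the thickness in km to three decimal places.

Porosity at 5.3 km: φ = 0.41·exp(−0.327×5.3) = 0.0725
Solid-volume conservation: h(1−φ) = h₀(1−φ₀) ⇒ h = h₀·(1−φ₀)/(1−φ)
h = 0.054 × (1 − 0.41)/(1 − 0.0725) = 0.054 × 0.6361 = 0.0343 km

0.034 km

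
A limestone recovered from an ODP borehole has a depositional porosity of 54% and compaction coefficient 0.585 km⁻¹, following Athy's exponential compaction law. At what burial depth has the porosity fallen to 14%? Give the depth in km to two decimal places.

2.31 km

Invert Athy's law: Z = ln(φ₀/φ) / β
Z = ln(0.54/0.14) / 0.585 = ln(3.857) / 0.585 = 1.3499 / 0.585 = 2.308 km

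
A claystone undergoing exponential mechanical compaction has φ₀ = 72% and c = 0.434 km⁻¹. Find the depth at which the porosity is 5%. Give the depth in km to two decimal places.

Invert Athy's law: z = ln(φ₀/φ) / c
z = ln(0.72/0.05) / 0.434 = ln(14.4) / 0.434 = 2.6672 / 0.434 = 6.146 km

6.15 km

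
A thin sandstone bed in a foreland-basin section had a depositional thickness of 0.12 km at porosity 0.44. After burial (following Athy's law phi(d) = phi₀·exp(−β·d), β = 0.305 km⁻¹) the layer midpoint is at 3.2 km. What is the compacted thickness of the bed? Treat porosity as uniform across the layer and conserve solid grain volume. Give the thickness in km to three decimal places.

Porosity at 3.2 km: phi = 0.44·exp(−0.305×3.2) = 0.1658
Solid-volume conservation: h(1−phi) = h₀(1−phi₀) ⇒ h = h₀·(1−phi₀)/(1−phi)
h = 0.12 × (1 − 0.44)/(1 − 0.1658) = 0.12 × 0.6713 = 0.0806 km

0.081 km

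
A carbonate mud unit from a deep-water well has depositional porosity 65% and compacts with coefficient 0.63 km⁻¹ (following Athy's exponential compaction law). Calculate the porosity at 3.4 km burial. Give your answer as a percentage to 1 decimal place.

7.6%

phi = phi₀·exp(−k·d) = 0.65 × exp(−0.63 × 3.4) = 0.65 × exp(−2.142)
  = 0.65 × 0.1174 = 0.0763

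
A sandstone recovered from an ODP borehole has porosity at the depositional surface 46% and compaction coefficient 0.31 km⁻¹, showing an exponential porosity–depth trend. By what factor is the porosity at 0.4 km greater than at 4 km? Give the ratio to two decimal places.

3.05

φ(d₁)/φ(d₂) = e^(−β·d₁)/e^(−β·d₂) = e^{β(d₂−d₁)}
= exp(0.31 × 3.6) = exp(1.116) = 3.0526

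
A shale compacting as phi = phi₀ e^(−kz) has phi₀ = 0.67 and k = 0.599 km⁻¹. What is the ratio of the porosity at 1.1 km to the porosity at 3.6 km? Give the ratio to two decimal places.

phi(z₁)/phi(z₂) = e^(−k·z₁)/e^(−k·z₂) = e^{k(z₂−z₁)}
= exp(0.599 × 2.5) = exp(1.498) = 4.4705

4.47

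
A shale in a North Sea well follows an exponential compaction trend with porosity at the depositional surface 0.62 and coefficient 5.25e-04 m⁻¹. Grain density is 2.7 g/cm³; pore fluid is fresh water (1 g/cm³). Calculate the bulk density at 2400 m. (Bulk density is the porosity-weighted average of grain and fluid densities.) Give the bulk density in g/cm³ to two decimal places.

Working in km (1 km = 1000 m; β in km⁻¹ = β in m⁻¹ × 1000):
Porosity at depth: n = 0.62·exp(−0.525×2.4) = 0.62×0.2837 = 0.1759
Bulk density: ρ_b = (1−n)ρ_g + n·ρ_f = 0.8241×2.7 + 0.1759×1
       = 2.225 + 0.176 = 2.401 g/cm³

2.40 g/cm³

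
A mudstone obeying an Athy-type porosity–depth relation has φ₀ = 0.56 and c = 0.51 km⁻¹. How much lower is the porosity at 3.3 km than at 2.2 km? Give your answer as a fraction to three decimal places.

φ(2.2) = 0.56·e^(−0.51×2.2) = 0.1824
φ(3.3) = 0.56·e^(−0.51×3.3) = 0.1041
Δφ = 0.1824 − 0.1041 = 0.0783

0.078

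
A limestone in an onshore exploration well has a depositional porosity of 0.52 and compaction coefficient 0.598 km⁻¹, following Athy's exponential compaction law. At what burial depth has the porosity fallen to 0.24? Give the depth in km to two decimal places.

1.29 km

Invert Athy's law: d = ln(n₀/n) / β
d = ln(0.52/0.24) / 0.598 = ln(2.167) / 0.598 = 0.7732 / 0.598 = 1.293 km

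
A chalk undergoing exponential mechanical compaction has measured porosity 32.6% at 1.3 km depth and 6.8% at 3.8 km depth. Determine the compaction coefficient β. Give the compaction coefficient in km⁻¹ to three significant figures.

0.627 km⁻¹

Athy: phi(z) = phi₀ e^(−βz) ⇒ phi₁/phi₂ = e^{β(z₂−z₁)} ⇒ β = ln(phi₁/phi₂)/(z₂−z₁)
β = ln(0.326/0.068) / (3.8 − 1.3) = ln(4.794) / 2.5 = 1.5674 / 2.5 = 0.627 km⁻¹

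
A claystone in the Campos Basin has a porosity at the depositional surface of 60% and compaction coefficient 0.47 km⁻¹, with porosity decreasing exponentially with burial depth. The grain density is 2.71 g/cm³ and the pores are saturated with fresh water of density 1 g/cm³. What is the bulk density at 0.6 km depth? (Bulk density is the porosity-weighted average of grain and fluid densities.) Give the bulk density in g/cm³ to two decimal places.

Porosity at depth: n = 0.6·exp(−0.47×0.6) = 0.6×0.7543 = 0.4526
Bulk density: ρ_b = (1−n)ρ_g + n·ρ_f = 0.5474×2.71 + 0.4526×1
       = 1.484 + 0.453 = 1.936 g/cm³

1.94 g/cm³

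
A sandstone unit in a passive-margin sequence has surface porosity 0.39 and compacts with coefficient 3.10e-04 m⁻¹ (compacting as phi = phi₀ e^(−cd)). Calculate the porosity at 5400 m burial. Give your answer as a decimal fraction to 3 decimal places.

0.073

Working in km (1 km = 1000 m; c in km⁻¹ = c in m⁻¹ × 1000):
phi = phi₀·exp(−c·d) = 0.39 × exp(−0.31 × 5.4) = 0.39 × exp(−1.674)
  = 0.39 × 0.1875 = 0.0731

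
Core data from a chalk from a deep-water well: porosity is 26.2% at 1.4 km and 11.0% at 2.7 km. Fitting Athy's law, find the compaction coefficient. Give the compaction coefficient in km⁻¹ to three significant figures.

0.668 km⁻¹

Athy: φ(z) = φ₀ e^(−cz) ⇒ φ₁/φ₂ = e^{c(z₂−z₁)} ⇒ c = ln(φ₁/φ₂)/(z₂−z₁)
c = ln(0.262/0.11) / (2.7 − 1.4) = ln(2.382) / 1.3 = 0.8679 / 1.3 = 0.6676 km⁻¹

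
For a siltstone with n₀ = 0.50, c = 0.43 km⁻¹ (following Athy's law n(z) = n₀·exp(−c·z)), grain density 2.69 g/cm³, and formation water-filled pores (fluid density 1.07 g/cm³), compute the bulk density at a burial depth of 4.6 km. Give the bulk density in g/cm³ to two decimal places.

2.58 g/cm³

Porosity at depth: n = 0.5·exp(−0.43×4.6) = 0.5×0.1383 = 0.0692
Bulk density: ρ_b = (1−n)ρ_g + n·ρ_f = 0.9308×2.69 + 0.0692×1.07
       = 2.504 + 0.074 = 2.578 g/cm³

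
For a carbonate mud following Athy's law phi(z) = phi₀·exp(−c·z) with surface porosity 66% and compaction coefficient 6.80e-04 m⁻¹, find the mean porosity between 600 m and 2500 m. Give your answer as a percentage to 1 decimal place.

Working in km (1 km = 1000 m; c in km⁻¹ = c in m⁻¹ × 1000):
⟨phi⟩ = (1/(z₂−z₁)) ∫ phi₀ e^(−cz) dz = phi₀·(e^(−c·z₁) − e^(−c·z₂)) / (c·(z₂−z₁))
e^(−0.68×0.6) = 0.6650; e^(−0.68×2.5) = 0.1827
⟨phi⟩ = 0.66 × (0.6650 − 0.1827) / (0.68 × 1.9) = 0.66 × 0.3733 = 0.2464

24.6%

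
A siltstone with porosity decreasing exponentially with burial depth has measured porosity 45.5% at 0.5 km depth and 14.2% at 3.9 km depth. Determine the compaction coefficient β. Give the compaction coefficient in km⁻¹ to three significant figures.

0.342 km⁻¹

Athy: φ(Z) = φ₀ e^(−βZ) ⇒ φ₁/φ₂ = e^{β(Z₂−Z₁)} ⇒ β = ln(φ₁/φ₂)/(Z₂−Z₁)
β = ln(0.455/0.142) / (3.9 − 0.5) = ln(3.204) / 3.4 = 1.1645 / 3.4 = 0.3425 km⁻¹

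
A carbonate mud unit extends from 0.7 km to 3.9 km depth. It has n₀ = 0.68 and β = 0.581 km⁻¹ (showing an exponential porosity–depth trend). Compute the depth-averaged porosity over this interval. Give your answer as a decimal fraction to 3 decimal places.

0.206

⟨n⟩ = (1/(z₂−z₁)) ∫ n₀ e^(−βz) dz = n₀·(e^(−β·z₁) − e^(−β·z₂)) / (β·(z₂−z₁))
e^(−0.581×0.7) = 0.6658; e^(−0.581×3.9) = 0.1037
⟨n⟩ = 0.68 × (0.6658 − 0.1037) / (0.581 × 3.2) = 0.68 × 0.3023 = 0.2056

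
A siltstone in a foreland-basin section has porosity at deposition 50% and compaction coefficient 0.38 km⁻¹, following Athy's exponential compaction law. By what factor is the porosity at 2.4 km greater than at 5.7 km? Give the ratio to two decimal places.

phi(z₁)/phi(z₂) = e^(−k·z₁)/e^(−k·z₂) = e^{k(z₂−z₁)}
= exp(0.38 × 3.3) = exp(1.254) = 3.5043

3.50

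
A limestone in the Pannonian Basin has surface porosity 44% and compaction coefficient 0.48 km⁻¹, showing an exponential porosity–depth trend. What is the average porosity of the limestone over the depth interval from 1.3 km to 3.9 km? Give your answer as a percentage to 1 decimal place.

13.5%

⟨n⟩ = (1/(z₂−z₁)) ∫ n₀ e^(−βz) dz = n₀·(e^(−β·z₁) − e^(−β·z₂)) / (β·(z₂−z₁))
e^(−0.48×1.3) = 0.5358; e^(−0.48×3.9) = 0.1538
⟨n⟩ = 0.44 × (0.5358 − 0.1538) / (0.48 × 2.6) = 0.44 × 0.3061 = 0.1347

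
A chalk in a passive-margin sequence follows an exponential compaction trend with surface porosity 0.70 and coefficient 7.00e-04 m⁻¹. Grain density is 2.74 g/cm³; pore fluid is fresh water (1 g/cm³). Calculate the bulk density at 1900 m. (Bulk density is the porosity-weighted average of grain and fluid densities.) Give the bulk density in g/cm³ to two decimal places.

2.42 g/cm³

Working in km (1 km = 1000 m; c in km⁻¹ = c in m⁻¹ × 1000):
Porosity at depth: n = 0.7·exp(−0.7×1.9) = 0.7×0.2645 = 0.1851
Bulk density: ρ_b = (1−n)ρ_g + n·ρ_f = 0.8149×2.74 + 0.1851×1
       = 2.233 + 0.185 = 2.418 g/cm³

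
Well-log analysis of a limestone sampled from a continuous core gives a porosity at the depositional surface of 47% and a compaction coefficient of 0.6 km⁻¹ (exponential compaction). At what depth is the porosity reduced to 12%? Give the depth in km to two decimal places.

Invert Athy's law: d = ln(phi₀/phi) / β
d = ln(0.47/0.12) / 0.6 = ln(3.917) / 0.6 = 1.3652 / 0.6 = 2.275 km

2.28 km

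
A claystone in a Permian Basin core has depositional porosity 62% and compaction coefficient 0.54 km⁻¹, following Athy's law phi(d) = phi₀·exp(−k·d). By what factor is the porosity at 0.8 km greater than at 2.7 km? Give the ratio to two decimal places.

2.79

phi(d₁)/phi(d₂) = e^(−k·d₁)/e^(−k·d₂) = e^{k(d₂−d₁)}
= exp(0.54 × 1.9) = exp(1.026) = 2.7899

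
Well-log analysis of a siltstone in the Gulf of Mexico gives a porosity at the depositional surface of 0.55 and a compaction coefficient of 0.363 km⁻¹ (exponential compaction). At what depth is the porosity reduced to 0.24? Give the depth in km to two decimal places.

2.28 km

Invert Athy's law: Z = ln(φ₀/φ) / k
Z = ln(0.55/0.24) / 0.363 = ln(2.292) / 0.363 = 0.8293 / 0.363 = 2.285 km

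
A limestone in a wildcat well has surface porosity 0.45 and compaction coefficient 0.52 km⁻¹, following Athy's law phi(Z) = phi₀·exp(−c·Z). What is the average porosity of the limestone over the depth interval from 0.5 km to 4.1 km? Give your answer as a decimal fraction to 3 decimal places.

0.157

⟨phi⟩ = (1/(Z₂−Z₁)) ∫ phi₀ e^(−cZ) dZ = phi₀·(e^(−c·Z₁) − e^(−c·Z₂)) / (c·(Z₂−Z₁))
e^(−0.52×0.5) = 0.7711; e^(−0.52×4.1) = 0.1186
⟨phi⟩ = 0.45 × (0.7711 − 0.1186) / (0.52 × 3.6) = 0.45 × 0.3485 = 0.1568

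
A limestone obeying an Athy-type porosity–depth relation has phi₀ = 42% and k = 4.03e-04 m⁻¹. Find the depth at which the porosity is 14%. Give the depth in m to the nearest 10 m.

2730 m

Working in km (1 km = 1000 m; k in km⁻¹ = k in m⁻¹ × 1000):
Invert Athy's law: d = ln(phi₀/phi) / k
d = ln(0.42/0.14) / 0.403 = ln(3) / 0.403 = 1.0986 / 0.403 = 2.726 km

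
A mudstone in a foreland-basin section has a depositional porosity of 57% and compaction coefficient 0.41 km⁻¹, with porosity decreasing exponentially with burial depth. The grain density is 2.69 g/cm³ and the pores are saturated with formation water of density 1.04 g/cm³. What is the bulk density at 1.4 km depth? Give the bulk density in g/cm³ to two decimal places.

2.16 g/cm³

Porosity at depth: φ = 0.57·exp(−0.41×1.4) = 0.57×0.5633 = 0.3211
Bulk density: ρ_b = (1−φ)ρ_g + φ·ρ_f = 0.6789×2.69 + 0.3211×1.04
       = 1.826 + 0.334 = 2.160 g/cm³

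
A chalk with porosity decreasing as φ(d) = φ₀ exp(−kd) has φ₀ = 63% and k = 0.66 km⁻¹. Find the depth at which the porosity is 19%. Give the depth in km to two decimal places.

1.82 km

Invert Athy's law: d = ln(φ₀/φ) / k
d = ln(0.63/0.19) / 0.66 = ln(3.316) / 0.66 = 1.1987 / 0.66 = 1.816 km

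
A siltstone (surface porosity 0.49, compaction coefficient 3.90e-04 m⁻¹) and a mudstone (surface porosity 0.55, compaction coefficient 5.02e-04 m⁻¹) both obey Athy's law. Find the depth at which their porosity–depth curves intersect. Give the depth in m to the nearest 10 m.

Working in km (1 km = 1000 m; c in km⁻¹ = c in m⁻¹ × 1000):
Set φ₀ₐ e^(−cₐz) = φ₀ᵦ e^(−cᵦz) ⇒ ln(φ₀ₐ/φ₀ᵦ) = (cₐ − cᵦ)·z
z = ln(0.49/0.55) / (0.39 − 0.502) = -0.1155 / -0.112 = 1.031 km

1030 m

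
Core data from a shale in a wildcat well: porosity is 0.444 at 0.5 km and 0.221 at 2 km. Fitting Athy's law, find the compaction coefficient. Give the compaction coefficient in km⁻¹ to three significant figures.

Athy: φ(d) = φ₀ e^(−cd) ⇒ φ₁/φ₂ = e^{c(d₂−d₁)} ⇒ c = ln(φ₁/φ₂)/(d₂−d₁)
c = ln(0.444/0.221) / (2 − 0.5) = ln(2.009) / 1.5 = 0.6977 / 1.5 = 0.4651 km⁻¹

0.465 km⁻¹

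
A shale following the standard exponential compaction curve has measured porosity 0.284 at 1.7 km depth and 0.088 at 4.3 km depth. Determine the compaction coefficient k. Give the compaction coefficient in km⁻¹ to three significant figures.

Athy: phi(Z) = phi₀ e^(−kZ) ⇒ phi₁/phi₂ = e^{k(Z₂−Z₁)} ⇒ k = ln(phi₁/phi₂)/(Z₂−Z₁)
k = ln(0.284/0.088) / (4.3 − 1.7) = ln(3.227) / 2.6 = 1.1716 / 2.6 = 0.4506 km⁻¹

0.451 km⁻¹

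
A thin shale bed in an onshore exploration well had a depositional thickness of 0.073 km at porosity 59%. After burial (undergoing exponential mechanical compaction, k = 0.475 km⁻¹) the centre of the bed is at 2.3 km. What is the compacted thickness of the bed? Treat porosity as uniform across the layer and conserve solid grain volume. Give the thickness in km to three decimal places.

Porosity at 2.3 km: n = 0.59·exp(−0.475×2.3) = 0.1979
Solid-volume conservation: h(1−n) = h₀(1−n₀) ⇒ h = h₀·(1−n₀)/(1−n)
h = 0.073 × (1 − 0.59)/(1 − 0.1979) = 0.073 × 0.5111 = 0.0373 km

0.037 km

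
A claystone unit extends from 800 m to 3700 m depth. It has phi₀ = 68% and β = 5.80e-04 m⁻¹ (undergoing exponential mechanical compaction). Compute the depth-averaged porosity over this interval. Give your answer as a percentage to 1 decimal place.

Working in km (1 km = 1000 m; β in km⁻¹ = β in m⁻¹ × 1000):
⟨phi⟩ = (1/(z₂−z₁)) ∫ phi₀ e^(−βz) dz = phi₀·(e^(−β·z₁) − e^(−β·z₂)) / (β·(z₂−z₁))
e^(−0.58×0.8) = 0.6288; e^(−0.58×3.7) = 0.1170
⟨phi⟩ = 0.68 × (0.6288 − 0.1170) / (0.58 × 2.9) = 0.68 × 0.3043 = 0.2069

20.7%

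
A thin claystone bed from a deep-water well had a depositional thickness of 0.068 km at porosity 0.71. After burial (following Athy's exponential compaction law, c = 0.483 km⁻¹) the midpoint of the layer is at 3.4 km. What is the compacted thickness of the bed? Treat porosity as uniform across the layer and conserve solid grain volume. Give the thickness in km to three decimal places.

Porosity at 3.4 km: φ = 0.71·exp(−0.483×3.4) = 0.1374
Solid-volume conservation: h(1−φ) = h₀(1−φ₀) ⇒ h = h₀·(1−φ₀)/(1−φ)
h = 0.068 × (1 − 0.71)/(1 − 0.1374) = 0.068 × 0.3362 = 0.0229 km

0.023 km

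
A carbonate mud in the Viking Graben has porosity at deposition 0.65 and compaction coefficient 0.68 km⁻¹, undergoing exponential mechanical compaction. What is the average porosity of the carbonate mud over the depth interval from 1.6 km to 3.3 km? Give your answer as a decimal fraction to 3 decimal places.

0.130

⟨phi⟩ = (1/(d₂−d₁)) ∫ phi₀ e^(−kd) dd = phi₀·(e^(−k·d₁) − e^(−k·d₂)) / (k·(d₂−d₁))
e^(−0.68×1.6) = 0.3369; e^(−0.68×3.3) = 0.1060
⟨phi⟩ = 0.65 × (0.3369 − 0.1060) / (0.68 × 1.7) = 0.65 × 0.1997 = 0.1298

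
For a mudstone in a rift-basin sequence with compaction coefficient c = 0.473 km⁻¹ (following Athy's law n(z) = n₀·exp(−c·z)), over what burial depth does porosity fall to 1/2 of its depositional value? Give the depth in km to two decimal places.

n/n₀ = 1/2 ⇒ exp(−c·z) = 1/2 ⇒ z = ln(2) / c
z = 0.6931 / 0.473 = 1.465 km

1.47 km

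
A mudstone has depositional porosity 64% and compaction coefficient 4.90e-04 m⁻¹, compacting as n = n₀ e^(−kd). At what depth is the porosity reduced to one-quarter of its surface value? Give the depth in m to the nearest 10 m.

2830 m

Working in km (1 km = 1000 m; k in km⁻¹ = k in m⁻¹ × 1000):
n/n₀ = 1/4 ⇒ exp(−k·d) = 1/4 ⇒ d = ln(4) / k
d = 1.3863 / 0.49 = 2.829 km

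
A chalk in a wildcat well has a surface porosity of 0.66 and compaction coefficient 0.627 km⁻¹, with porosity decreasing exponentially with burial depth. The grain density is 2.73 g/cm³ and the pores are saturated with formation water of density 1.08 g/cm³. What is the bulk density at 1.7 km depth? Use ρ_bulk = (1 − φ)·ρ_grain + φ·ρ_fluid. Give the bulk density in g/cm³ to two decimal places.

2.35 g/cm³

Porosity at depth: phi = 0.66·exp(−0.627×1.7) = 0.66×0.3444 = 0.2273
Bulk density: ρ_b = (1−phi)ρ_g + phi·ρ_f = 0.7727×2.73 + 0.2273×1.08
       = 2.109 + 0.246 = 2.355 g/cm³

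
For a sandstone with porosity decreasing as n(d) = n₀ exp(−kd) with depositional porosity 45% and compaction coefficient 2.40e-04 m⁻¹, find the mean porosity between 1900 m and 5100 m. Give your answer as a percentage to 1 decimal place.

19.9%

Working in km (1 km = 1000 m; k in km⁻¹ = k in m⁻¹ × 1000):
⟨n⟩ = (1/(d₂−d₁)) ∫ n₀ e^(−kd) dd = n₀·(e^(−k·d₁) − e^(−k·d₂)) / (k·(d₂−d₁))
e^(−0.24×1.9) = 0.6338; e^(−0.24×5.1) = 0.2941
⟨n⟩ = 0.45 × (0.6338 − 0.2941) / (0.24 × 3.2) = 0.45 × 0.4424 = 0.1991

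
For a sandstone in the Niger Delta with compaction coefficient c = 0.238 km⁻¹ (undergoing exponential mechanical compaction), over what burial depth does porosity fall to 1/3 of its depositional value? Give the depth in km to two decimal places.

phi/phi₀ = 1/3 ⇒ exp(−c·d) = 1/3 ⇒ d = ln(3) / c
d = 1.0986 / 0.238 = 4.616 km

4.62 km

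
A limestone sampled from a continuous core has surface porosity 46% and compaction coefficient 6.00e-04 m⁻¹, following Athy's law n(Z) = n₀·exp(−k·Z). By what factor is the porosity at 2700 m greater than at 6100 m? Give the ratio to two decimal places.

7.69

Working in km (1 km = 1000 m; k in km⁻¹ = k in m⁻¹ × 1000):
n(Z₁)/n(Z₂) = e^(−k·Z₁)/e^(−k·Z₂) = e^{k(Z₂−Z₁)}
= exp(0.6 × 3.4) = exp(2.04) = 7.6906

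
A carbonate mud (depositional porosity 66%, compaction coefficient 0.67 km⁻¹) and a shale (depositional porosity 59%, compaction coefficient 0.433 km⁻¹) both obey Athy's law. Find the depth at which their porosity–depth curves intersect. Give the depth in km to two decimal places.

0.47 km

Set phi₀ₐ e^(−cₐZ) = phi₀ᵦ e^(−cᵦZ) ⇒ ln(phi₀ₐ/phi₀ᵦ) = (cₐ − cᵦ)·Z
Z = ln(0.66/0.59) / (0.67 − 0.433) = 0.1121 / 0.237 = 0.473 km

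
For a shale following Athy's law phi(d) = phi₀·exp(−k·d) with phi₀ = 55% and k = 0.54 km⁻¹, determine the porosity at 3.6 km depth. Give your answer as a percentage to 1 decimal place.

7.9%

phi = phi₀·exp(−k·d) = 0.55 × exp(−0.54 × 3.6) = 0.55 × exp(−1.944)
  = 0.55 × 0.1431 = 0.0787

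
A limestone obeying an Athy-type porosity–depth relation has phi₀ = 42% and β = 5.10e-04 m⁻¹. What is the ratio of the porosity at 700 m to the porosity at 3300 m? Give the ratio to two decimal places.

Working in km (1 km = 1000 m; β in km⁻¹ = β in m⁻¹ × 1000):
phi(z₁)/phi(z₂) = e^(−β·z₁)/e^(−β·z₂) = e^{β(z₂−z₁)}
= exp(0.51 × 2.6) = exp(1.326) = 3.7659

3.77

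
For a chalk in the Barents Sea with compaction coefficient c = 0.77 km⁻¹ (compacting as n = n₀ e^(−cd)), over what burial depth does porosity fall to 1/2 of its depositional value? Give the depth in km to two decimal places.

n/n₀ = 1/2 ⇒ exp(−c·d) = 1/2 ⇒ d = ln(2) / c
d = 0.6931 / 0.77 = 0.900 km

0.90 km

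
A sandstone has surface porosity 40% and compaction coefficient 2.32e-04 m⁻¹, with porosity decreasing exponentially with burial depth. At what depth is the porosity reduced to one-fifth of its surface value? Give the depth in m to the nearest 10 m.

Working in km (1 km = 1000 m; k in km⁻¹ = k in m⁻¹ × 1000):
n/n₀ = 1/5 ⇒ exp(−k·z) = 1/5 ⇒ z = ln(5) / k
z = 1.6094 / 0.232 = 6.937 km

6940 m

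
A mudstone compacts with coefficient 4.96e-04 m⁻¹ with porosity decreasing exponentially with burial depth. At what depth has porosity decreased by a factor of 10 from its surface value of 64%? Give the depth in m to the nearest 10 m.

4640 m

Working in km (1 km = 1000 m; β in km⁻¹ = β in m⁻¹ × 1000):
φ/φ₀ = 1/10 ⇒ exp(−β·d) = 1/10 ⇒ d = ln(10) / β
d = 2.3026 / 0.496 = 4.642 km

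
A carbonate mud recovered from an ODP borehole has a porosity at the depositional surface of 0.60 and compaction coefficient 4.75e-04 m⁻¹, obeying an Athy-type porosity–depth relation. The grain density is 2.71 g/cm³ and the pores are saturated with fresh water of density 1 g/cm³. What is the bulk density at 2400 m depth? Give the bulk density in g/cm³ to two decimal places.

2.38 g/cm³

Working in km (1 km = 1000 m; c in km⁻¹ = c in m⁻¹ × 1000):
Porosity at depth: phi = 0.6·exp(−0.475×2.4) = 0.6×0.3198 = 0.1919
Bulk density: ρ_b = (1−phi)ρ_g + phi·ρ_f = 0.8081×2.71 + 0.1919×1
       = 2.190 + 0.192 = 2.382 g/cm³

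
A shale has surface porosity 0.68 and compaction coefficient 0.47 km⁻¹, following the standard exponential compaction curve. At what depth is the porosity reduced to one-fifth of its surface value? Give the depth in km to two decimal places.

3.42 km

φ/φ₀ = 1/5 ⇒ exp(−β·d) = 1/5 ⇒ d = ln(5) / β
d = 1.6094 / 0.47 = 3.424 km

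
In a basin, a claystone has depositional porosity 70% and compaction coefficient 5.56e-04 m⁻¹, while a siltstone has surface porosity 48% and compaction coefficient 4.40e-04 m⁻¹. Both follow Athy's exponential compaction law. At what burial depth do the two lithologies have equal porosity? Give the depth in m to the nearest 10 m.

3250 m

Working in km (1 km = 1000 m; k in km⁻¹ = k in m⁻¹ × 1000):
Set n₀ₐ e^(−kₐd) = n₀ᵦ e^(−kᵦd) ⇒ ln(n₀ₐ/n₀ᵦ) = (kₐ − kᵦ)·d
d = ln(0.7/0.48) / (0.556 − 0.44) = 0.3773 / 0.116 = 3.253 km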